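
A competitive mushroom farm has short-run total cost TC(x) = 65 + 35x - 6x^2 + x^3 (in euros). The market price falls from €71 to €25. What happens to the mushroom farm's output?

AVC = 35 - 6x + x^2, minimized at x = 3 where min AVC = €26. MC = 35 - 12x + 3x^2.
At P = €71 ≥ min AVC, set P = MC on the rising branch: x = 6.
At P = €25 < min AVC = €26, price no longer covers variable cost at any output, so the firm shuts down: x = 0.

Output falls from 6 to 0 (the firm shuts down)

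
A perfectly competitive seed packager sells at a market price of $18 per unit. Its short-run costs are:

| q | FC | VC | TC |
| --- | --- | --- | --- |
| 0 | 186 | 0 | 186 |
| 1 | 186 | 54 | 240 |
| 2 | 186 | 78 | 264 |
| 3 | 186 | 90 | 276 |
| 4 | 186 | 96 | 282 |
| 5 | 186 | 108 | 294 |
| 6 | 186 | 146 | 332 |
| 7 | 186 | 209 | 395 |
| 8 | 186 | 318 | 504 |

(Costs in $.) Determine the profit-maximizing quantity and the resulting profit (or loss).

q = 0 (shut down); profit = -$186

Profit at each row (π = 18q − TC): q=0: -186; q=1: -222; q=2: -228; q=3: -222; q=4: -210; q=5: -204; q=6: -224; q=7: -269; q=8: -360.
Profit is highest at q = 0. Equivalently, the lowest AVC in the table is 108/5 ≈ $21.60 at q = 5, and P = $18 falls below it — price never covers variable cost, so the firm shuts down and loses only its fixed cost.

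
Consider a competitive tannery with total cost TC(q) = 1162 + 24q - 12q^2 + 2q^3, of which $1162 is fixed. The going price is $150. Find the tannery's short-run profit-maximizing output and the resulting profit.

Profit = -$378 at q = 7

AVC = 24 - 12q + 2q^2 has its minimum $6 at q = 3; price $150 clears that bar, so the firm operates.
MC = 24 - 24q + 6q^2. Setting P = MC and taking the root on the rising branch gives q* = 7.
TR = 150·7 = 1050. TC = 1162 + 266 = 1428. Profit = 1050 − 1428 = -$378.
That loss of $378 beats the $1162 the firm would lose by shutting down; producing recovers $784 of fixed cost.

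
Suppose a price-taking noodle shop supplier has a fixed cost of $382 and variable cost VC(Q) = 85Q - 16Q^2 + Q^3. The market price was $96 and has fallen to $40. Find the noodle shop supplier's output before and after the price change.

MC = 85 - 32Q + 3Q^2; the shutdown threshold is min AVC = $21 (at Q = 8).
At P = $96 ≥ min AVC, set P = MC on the rising branch: Q = 11.
At P = $40 ≥ min AVC, set P = MC: Q = 9. The firm stays open but cuts output.

Output falls from 11 to 9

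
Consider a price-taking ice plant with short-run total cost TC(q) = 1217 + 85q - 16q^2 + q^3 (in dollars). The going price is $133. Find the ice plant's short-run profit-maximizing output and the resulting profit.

Profit = -$65 at q = 12

AVC = 85 - 16q + q^2; min AVC = $21 at q = 8. Since P = $133 ≥ min AVC, the firm produces.
With MC = 85 - 32q + 3q^2, P = MC on the upward-sloping part at q* = 12.
TR = 133·12 = 1596. TC = 1217 + 444 = 1661. Profit = 1596 − 1661 = -$65.
That loss of $65 beats the $1217 the firm would lose by shutting down; producing recovers $1152 of fixed cost.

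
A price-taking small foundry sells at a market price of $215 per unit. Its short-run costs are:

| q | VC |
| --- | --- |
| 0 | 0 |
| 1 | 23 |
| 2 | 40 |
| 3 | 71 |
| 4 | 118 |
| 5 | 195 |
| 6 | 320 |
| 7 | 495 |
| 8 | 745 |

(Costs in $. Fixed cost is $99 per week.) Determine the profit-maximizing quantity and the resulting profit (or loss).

q = 7; profit = $911

Compute π = P·q − TC at each output: q=0: -99; q=1: 93; q=2: 291; q=3: 475; q=4: 643; q=5: 781; q=6: 871; q=7: 911; q=8: 876.
Profit is maximized at q = 7. AVC there is 495/7 = $70.71 ≤ P, so producing beats shutting down (which would give -$99).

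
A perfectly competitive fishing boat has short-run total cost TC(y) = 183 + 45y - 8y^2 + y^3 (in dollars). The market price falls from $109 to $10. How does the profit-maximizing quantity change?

MC = 45 - 16y + 3y^2; the shutdown threshold is min AVC = $29 (at y = 4).
With P = $109 above the shutdown price, P = MC gives y = 8.
At P = $10 < min AVC = $29, price no longer covers variable cost at any output, so the firm shuts down: y = 0.

Output falls from 8 to 0 (the firm shuts down)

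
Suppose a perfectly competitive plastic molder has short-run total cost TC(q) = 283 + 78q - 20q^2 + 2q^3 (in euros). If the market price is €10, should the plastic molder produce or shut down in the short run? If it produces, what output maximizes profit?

Strip out fixed cost: VC = 78q - 20q^2 + 2q^3. Then AVC = 78 - 20q + 2q^2 and MC = 78 - 40q + 6q^2.
AVC is minimized where dAVC/dq = -20 + 4q = 0, at q = 5; min AVC = 78 - 20·5 + 2·5^2 = €28.
P = €10 lies below min AVC = €28; no output level covers variable cost.
Shutting down limits the loss to fixed cost, €283.

Shut down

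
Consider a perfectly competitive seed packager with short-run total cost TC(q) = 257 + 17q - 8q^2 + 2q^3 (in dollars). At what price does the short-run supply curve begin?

$9 per unit

The firm shuts down when price falls below the minimum of average variable cost. AVC = VC/q = 17 - 8q + 2q^2.
dAVC/dq = -8 + 4q = 0 gives q = 2. min AVC = 17 - 8·2 + 2·2^2 = 9.
So the shutdown price is $9.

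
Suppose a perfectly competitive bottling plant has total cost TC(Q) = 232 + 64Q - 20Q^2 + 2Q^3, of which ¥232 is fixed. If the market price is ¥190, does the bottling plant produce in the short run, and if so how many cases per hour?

Produce at Q = 9

From TC, MC = TC'(Q) = 64 - 40Q + 6Q^2 and AVC = VC/Q = 64 - 20Q + 2Q^2.
The AVC parabola has its vertex at Q = 20/4 = 5, where AVC = 64 - 20·5 + 2·5^2 = ¥14.
P = ¥190 exceeds min AVC = ¥14, so the firm stays open.
P = MC gives -126 - 40Q + 6Q^2 = 0, with roots -7/3 and 9. Take the larger (rising MC): Q* = 9.
Check: AVC at Q = 9 is ¥46 ≤ P, so revenue covers variable cost.
Profit = P·Q − TC = 190·9 − 646 = ¥1064.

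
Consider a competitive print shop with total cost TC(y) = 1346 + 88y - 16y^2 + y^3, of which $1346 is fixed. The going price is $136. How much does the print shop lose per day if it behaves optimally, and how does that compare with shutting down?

Profit = -$194 at y = 12

AVC = 88 - 16y + y^2 has its minimum $24 at y = 8; price $136 clears that bar, so the firm operates.
MC = 88 - 32y + 3y^2. Setting P = MC and taking the root on the rising branch gives y* = 12.
TR = 136·12 = 1632. TC = 1346 + 480 = 1826. Profit = 1632 − 1826 = -$194.
By producing, the firm covers all variable cost plus $1152 of fixed cost; shutting down would lose the full $1346.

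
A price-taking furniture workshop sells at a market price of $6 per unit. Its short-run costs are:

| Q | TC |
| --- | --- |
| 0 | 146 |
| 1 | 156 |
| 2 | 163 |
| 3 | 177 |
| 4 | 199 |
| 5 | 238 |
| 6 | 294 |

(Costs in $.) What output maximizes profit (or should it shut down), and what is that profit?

Q = 0 (shut down); profit = -$146

Compute π = P·Q − TC at each output: Q=0: -146; Q=1: -150; Q=2: -151; Q=3: -159; Q=4: -175; Q=5: -208; Q=6: -258.
Profit is highest at Q = 0. Equivalently, the lowest AVC in the table is 17/2 ≈ $8.50 at Q = 2, and P = $6 falls below it — price never covers variable cost, so the firm shuts down and loses only its fixed cost.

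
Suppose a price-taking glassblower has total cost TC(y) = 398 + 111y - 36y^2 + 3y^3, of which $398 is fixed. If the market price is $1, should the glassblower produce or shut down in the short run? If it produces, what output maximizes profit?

Strip out fixed cost: VC = 111y - 36y^2 + 3y^3. Then AVC = 111 - 36y + 3y^2 and MC = 111 - 72y + 9y^2.
AVC is minimized where dAVC/dy = -36 + 6y = 0, at y = 6; min AVC = 111 - 36·6 + 3·6^2 = $3.
P = $1 lies below min AVC = $3; no output level covers variable cost.
Best response: produce nothing and absorb the $398 fixed cost.

Shut down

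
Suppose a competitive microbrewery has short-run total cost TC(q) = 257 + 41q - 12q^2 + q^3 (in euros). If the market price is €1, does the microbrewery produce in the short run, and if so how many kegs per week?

From TC, MC = TC'(q) = 41 - 24q + 3q^2 and AVC = VC/q = 41 - 12q + q^2.
The AVC parabola has its vertex at q = 12/2 = 6, where AVC = 41 - 12·6 + 6^2 = €5.
P = €1 lies below min AVC = €5; no output level covers variable cost.
Best response: produce nothing and absorb the €257 fixed cost.

Shut down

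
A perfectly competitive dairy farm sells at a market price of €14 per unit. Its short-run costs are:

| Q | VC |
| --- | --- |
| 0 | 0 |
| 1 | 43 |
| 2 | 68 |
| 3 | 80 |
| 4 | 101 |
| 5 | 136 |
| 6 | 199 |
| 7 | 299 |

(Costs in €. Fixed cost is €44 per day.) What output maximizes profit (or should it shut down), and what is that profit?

Profit at each row (π = 14Q − TC): Q=0: -44; Q=1: -73; Q=2: -84; Q=3: -82; Q=4: -89; Q=5: -110; Q=6: -159; Q=7: -245.
Profit is highest at Q = 0. Equivalently, the lowest AVC in the table is 101/4 ≈ €25.25 at Q = 4, and P = €14 falls below it — price never covers variable cost, so the firm shuts down and loses only its fixed cost.

Q = 0 (shut down); profit = -€44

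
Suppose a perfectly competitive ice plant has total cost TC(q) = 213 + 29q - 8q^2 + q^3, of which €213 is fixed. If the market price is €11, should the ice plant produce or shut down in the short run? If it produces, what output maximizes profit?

Shut down

Variable cost is VC = 29q - 8q^2 + q^3, so AVC = VC/q = 29 - 8q + q^2 and MC = dTC/dq = 29 - 16q + 3q^2.
AVC is minimized where dAVC/dq = -8 + 2q = 0, at q = 4; min AVC = 29 - 8·4 + 4^2 = €13.
P = €11 lies below min AVC = €13; no output level covers variable cost.
The firm minimizes its loss by shutting down and losing only its fixed cost of €213.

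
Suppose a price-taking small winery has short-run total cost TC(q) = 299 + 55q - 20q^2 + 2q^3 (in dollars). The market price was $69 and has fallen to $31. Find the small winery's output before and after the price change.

AVC = 55 - 20q + 2q^2, minimized at q = 5 where min AVC = $5. MC = 55 - 40q + 6q^2.
At P = $69 ≥ min AVC, set P = MC on the rising branch: q = 7.
At P = $31 ≥ min AVC, set P = MC: q = 6. The firm stays open but cuts output.

Output falls from 7 to 6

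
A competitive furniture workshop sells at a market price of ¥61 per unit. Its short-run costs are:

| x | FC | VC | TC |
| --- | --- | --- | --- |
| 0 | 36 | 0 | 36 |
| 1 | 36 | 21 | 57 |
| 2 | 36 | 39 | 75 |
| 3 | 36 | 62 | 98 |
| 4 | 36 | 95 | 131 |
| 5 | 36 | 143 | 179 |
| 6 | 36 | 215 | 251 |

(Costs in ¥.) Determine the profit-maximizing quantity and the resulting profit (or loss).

x = 5; profit = ¥126

Profit at each row (π = 61x − TC): x=0: -36; x=1: 4; x=2: 47; x=3: 85; x=4: 113; x=5: 126; x=6: 115.
Profit is maximized at x = 5. AVC there is 143/5 = ¥28.60 ≤ P, so producing beats shutting down (which would give -¥36).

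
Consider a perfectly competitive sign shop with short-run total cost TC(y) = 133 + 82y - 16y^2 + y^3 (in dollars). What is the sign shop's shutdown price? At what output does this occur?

$18 per unit, at y = 8

The shutdown price is the minimum of AVC. VC = 82y - 16y^2 + y^3, so AVC = 82 - 16y + y^2.
At the minimum of AVC, MC = AVC. MC = 82 - 32y + 3y^2; setting MC = AVC gives 2y^2 - 16y = 0, so y = 8. min AVC = 18.
For P < $18 the firm produces nothing.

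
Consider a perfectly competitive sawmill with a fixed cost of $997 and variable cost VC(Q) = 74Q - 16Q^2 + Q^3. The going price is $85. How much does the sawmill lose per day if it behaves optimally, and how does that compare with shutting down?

Profit = -$271 at Q = 11

AVC = 74 - 16Q + Q^2 has its minimum $10 at Q = 8; price $85 clears that bar, so the firm operates.
With MC = 74 - 32Q + 3Q^2, P = MC on the upward-sloping part at Q* = 11.
TR = 85·11 = 935. TC = 997 + 209 = 1206. Profit = 935 − 1206 = -$271.
That loss of $271 beats the $997 the firm would lose by shutting down; producing recovers $726 of fixed cost.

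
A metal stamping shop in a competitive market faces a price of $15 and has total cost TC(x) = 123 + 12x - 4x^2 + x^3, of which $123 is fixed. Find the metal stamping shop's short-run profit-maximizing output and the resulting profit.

AVC = 12 - 4x + x^2; min AVC = $8 at x = 2. Since P = $15 ≥ min AVC, the firm produces.
MC = 12 - 8x + 3x^2. Setting P = MC and taking the root on the rising branch gives x* = 3.
TR = 15·3 = 45. TC = 123 + 27 = 150. Profit = 45 − 150 = -$105.
That loss of $105 beats the $123 the firm would lose by shutting down; producing recovers $18 of fixed cost.

Profit = -$105 at x = 3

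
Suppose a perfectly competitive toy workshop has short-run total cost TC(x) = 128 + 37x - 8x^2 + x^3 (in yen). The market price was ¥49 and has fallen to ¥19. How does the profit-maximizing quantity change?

AVC = 37 - 8x + x^2, minimized at x = 4 where min AVC = ¥21. MC = 37 - 16x + 3x^2.
With P = ¥49 above the shutdown price, P = MC gives x = 6.
At P = ¥19 < min AVC = ¥21, price no longer covers variable cost at any output, so the firm shuts down: x = 0.

Output falls from 6 to 0 (the firm shuts down)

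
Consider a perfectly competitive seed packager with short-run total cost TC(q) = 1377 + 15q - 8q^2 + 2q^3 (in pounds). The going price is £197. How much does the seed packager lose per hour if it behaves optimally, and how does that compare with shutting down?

Profit = -£397 at q = 7

AVC = 15 - 8q + 2q^2 has its minimum £7 at q = 2; price £197 clears that bar, so the firm operates.
MC = 15 - 16q + 6q^2. Setting P = MC and taking the root on the rising branch gives q* = 7.
TR = 197·7 = 1379. TC = 1377 + 399 = 1776. Profit = 1379 − 1776 = -£397.
That loss of £397 beats the £1377 the firm would lose by shutting down; producing recovers £980 of fixed cost.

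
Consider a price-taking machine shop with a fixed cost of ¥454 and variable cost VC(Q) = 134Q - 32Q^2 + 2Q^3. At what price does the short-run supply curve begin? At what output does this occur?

The firm shuts down when price falls below the minimum of average variable cost. AVC = VC/Q = 134 - 32Q + 2Q^2.
dAVC/dQ = -32 + 4Q = 0 gives Q = 8. min AVC = 134 - 32·8 + 2·8^2 = 6.
For P < ¥6 the firm produces nothing.

¥6 per unit, at Q = 8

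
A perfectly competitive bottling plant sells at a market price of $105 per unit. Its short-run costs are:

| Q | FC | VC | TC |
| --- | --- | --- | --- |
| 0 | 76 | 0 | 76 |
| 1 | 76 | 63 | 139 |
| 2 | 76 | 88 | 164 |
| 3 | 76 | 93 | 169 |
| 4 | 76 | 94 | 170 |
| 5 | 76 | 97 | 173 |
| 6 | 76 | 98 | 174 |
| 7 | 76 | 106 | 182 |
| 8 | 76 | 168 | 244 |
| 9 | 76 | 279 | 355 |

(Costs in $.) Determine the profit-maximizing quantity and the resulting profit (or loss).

Q = 8; profit = $596

Tabulate TR − TC: Q=0: -76; Q=1: -34; Q=2: 46; Q=3: 146; Q=4: 250; Q=5: 352; Q=6: 456; Q=7: 553; Q=8: 596; Q=9: 590.
Profit is maximized at Q = 8. AVC there is 168/8 = $21 ≤ P, so producing beats shutting down (which would give -$76).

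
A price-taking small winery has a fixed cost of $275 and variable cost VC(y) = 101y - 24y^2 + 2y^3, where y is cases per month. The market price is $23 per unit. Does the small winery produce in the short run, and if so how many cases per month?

Shut down

Strip out fixed cost: VC = 101y - 24y^2 + 2y^3. Then AVC = 101 - 24y + 2y^2 and MC = 101 - 48y + 6y^2.
The AVC parabola has its vertex at y = 24/4 = 6, where AVC = 101 - 24·6 + 2·6^2 = $29.
P = $23 lies below min AVC = $29; no output level covers variable cost.
Best response: produce nothing and absorb the $275 fixed cost.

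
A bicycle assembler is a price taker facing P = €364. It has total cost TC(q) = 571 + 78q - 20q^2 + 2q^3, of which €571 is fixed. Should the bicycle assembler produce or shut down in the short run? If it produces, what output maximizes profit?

Produce at q = 11

Variable cost is VC = 78q - 20q^2 + 2q^3, so AVC = VC/q = 78 - 20q + 2q^2 and MC = dTC/dq = 78 - 40q + 6q^2.
AVC hits its minimum where MC = AVC, at q = 5, giving min AVC = 78 - 20·5 + 2·5^2 = €28.
Since P = €364 ≥ min AVC = €28, price covers variable cost and the firm should produce.
Set P = MC: 364 = 78 - 40q + 6q^2 → -286 - 40q + 6q^2 = 0. The roots are q = -13/3 and q = 11; the profit-maximizing output is on the rising part of MC, so q* = 11.
Check: AVC at q = 11 is €100 ≤ P, so revenue covers variable cost.
Profit = P·q − TC = 364·11 − 1671 = €2333.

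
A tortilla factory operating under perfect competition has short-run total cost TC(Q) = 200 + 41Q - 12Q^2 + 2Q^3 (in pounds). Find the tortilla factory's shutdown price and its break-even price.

Shutdown price = £23; break-even price = £71

Shutdown price = min AVC. AVC = 41 - 12Q + 2Q^2, with vertex at Q = 3 and minimum £23.
ATC = 200/Q + 41 - 12Q + 2Q^2. Setting dATC/dQ = −200/Q^2 − 12 + 4Q = 0 gives Q = 5 (since 4·5^3 − 12·5^2 = 200).
min ATC = 200/5 + 41 − 12·5 + 2·5^2 = £71. That is the break-even price.
For £23 ≤ P < £71 the firm produces at a loss; below £23 it shuts down.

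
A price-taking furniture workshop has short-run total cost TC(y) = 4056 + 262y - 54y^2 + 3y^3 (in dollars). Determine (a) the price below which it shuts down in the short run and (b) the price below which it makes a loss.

AVC = 262 - 54y + 3y^2; minimized at y = 9, giving min AVC = $19. That is the shutdown price.
ATC = 4056/y + 262 - 54y + 3y^2. Setting dATC/dy = −4056/y^2 − 54 + 6y = 0 gives y = 13 (since 6·13^3 − 54·13^2 = 4056).
min ATC = 4056/13 + 262 − 54·13 + 3·13^2 = $379. That is the break-even price.
For $19 ≤ P < $379 the firm produces at a loss; below $19 it shuts down.

Shutdown price = $19; break-even price = $379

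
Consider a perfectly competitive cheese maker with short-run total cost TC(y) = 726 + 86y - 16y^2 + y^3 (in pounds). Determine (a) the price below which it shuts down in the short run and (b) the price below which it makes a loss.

Shutdown price = min AVC. AVC = 86 - 16y + y^2, with vertex at y = 8 and minimum £22.
ATC = 726/y + 86 - 16y + y^2. Setting dATC/dy = −726/y^2 − 16 + 2y = 0 gives y = 11 (since 2·11^3 − 16·11^2 = 726).
min ATC = 726/11 + 86 − 16·11 + 11^2 = £97. That is the break-even price.
Between these two prices the firm operates at a loss; above £97 it earns a profit.

Shutdown price = £22; break-even price = £97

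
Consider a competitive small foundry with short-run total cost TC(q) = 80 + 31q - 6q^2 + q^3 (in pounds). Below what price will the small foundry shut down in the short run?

£22 per unit

Short-run supply begins at min AVC. From VC = 31q - 6q^2 + q^3, AVC = 31 - 6q + q^2.
dAVC/dq = -6 + 2q = 0 gives q = 3. min AVC = 31 - 6·3 + 3^2 = 22.
The firm shuts down for any P below £22.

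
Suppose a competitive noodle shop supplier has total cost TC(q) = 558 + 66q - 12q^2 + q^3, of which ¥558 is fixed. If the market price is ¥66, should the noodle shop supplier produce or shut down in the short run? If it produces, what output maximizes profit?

Variable cost is VC = 66q - 12q^2 + q^3, so AVC = VC/q = 66 - 12q + q^2 and MC = dTC/dq = 66 - 24q + 3q^2.
AVC is minimized where dAVC/dq = -12 + 2q = 0, at q = 6; min AVC = 66 - 12·6 + 6^2 = ¥30.
Because ¥66 ≥ ¥30, revenue can cover variable cost; the firm operates.
P = MC gives -24q + 3q^2 = 0, with roots 0 and 8. Take the larger (rising MC): q* = 8.
Check: AVC at q = 8 is ¥34 ≤ P, so revenue covers variable cost.
Profit = P·q − TC = 66·8 − 830 = -¥302, a loss, but smaller than the ¥558 fixed cost the firm would lose by shutting down.

Produce at q = 8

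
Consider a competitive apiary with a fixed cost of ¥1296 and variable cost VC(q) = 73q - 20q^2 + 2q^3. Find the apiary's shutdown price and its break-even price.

Shutdown price = ¥23; break-even price = ¥199

Shutdown price = min AVC. AVC = 73 - 20q + 2q^2, with vertex at q = 5 and minimum ¥23.
ATC = 1296/q + 73 - 20q + 2q^2. Setting dATC/dq = −1296/q^2 − 20 + 4q = 0 gives q = 9 (since 4·9^3 − 20·9^2 = 1296).
min ATC = 1296/9 + 73 − 20·9 + 2·9^2 = ¥199. That is the break-even price.
Between these two prices the firm operates at a loss; above ¥199 it earns a profit.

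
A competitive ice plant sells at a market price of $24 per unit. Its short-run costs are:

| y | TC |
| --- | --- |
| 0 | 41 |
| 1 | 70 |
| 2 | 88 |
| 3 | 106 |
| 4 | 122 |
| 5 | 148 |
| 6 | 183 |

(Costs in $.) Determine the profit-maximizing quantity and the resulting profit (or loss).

y = 4; profit = -$26

Compute π = P·y − TC at each output: y=0: -41; y=1: -46; y=2: -40; y=3: -34; y=4: -26; y=5: -28; y=6: -39.
Profit is maximized at y = 4. AVC there is 81/4 = $20.25 ≤ P, so producing beats shutting down (which would give -$41).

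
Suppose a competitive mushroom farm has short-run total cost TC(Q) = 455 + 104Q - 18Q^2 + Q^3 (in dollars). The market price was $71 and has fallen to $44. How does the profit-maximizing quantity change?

Output falls from 11 to 10

AVC = 104 - 18Q + Q^2, minimized at Q = 9 where min AVC = $23. MC = 104 - 36Q + 3Q^2.
At P = $71 ≥ min AVC, set P = MC on the rising branch: Q = 11.
At P = $44 ≥ min AVC, set P = MC: Q = 10. The firm stays open but cuts output.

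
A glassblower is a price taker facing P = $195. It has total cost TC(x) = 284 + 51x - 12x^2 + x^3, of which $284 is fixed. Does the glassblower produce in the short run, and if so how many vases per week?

Produce at x = 12

Strip out fixed cost: VC = 51x - 12x^2 + x^3. Then AVC = 51 - 12x + x^2 and MC = 51 - 24x + 3x^2.
The AVC parabola has its vertex at x = 12/2 = 6, where AVC = 51 - 12·6 + 6^2 = $15.
P = $195 exceeds min AVC = $15, so the firm stays open.
Set P = MC: 195 = 51 - 24x + 3x^2 → -144 - 24x + 3x^2 = 0. The roots are x = -4 and x = 12; the profit-maximizing output is on the rising part of MC, so x* = 12.
Check: AVC at x = 12 is $51 ≤ P, so revenue covers variable cost.
Profit = P·x − TC = 195·12 − 896 = $1444.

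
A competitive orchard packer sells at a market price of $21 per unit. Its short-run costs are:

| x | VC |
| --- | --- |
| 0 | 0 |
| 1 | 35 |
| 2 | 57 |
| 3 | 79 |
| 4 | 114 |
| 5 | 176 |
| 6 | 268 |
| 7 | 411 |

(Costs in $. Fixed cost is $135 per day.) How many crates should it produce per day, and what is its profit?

x = 0 (shut down); profit = -$135

Profit at each row (π = 21x − TC): x=0: -135; x=1: -149; x=2: -150; x=3: -151; x=4: -165; x=5: -206; x=6: -277; x=7: -399.
Profit is highest at x = 0. Equivalently, the lowest AVC in the table is 79/3 ≈ $26.33 at x = 3, and P = $21 falls below it — price never covers variable cost, so the firm shuts down and loses only its fixed cost.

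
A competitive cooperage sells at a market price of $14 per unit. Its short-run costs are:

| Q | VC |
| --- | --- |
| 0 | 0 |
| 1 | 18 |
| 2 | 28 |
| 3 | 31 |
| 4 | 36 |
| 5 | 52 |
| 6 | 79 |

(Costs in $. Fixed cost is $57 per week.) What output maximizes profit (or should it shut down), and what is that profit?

Q = 4; profit = -$37

Tabulate TR − TC: Q=0: -57; Q=1: -61; Q=2: -57; Q=3: -46; Q=4: -37; Q=5: -39; Q=6: -52.
Profit is maximized at Q = 4. AVC there is 36/4 = $9 ≤ P, so producing beats shutting down (which would give -$57).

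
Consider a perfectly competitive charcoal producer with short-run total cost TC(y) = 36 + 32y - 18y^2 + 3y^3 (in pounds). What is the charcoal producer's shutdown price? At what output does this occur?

£5 per unit, at y = 3

The firm shuts down when price falls below the minimum of average variable cost. AVC = VC/y = 32 - 18y + 3y^2.
dAVC/dy = -18 + 6y = 0 gives y = 3. min AVC = 32 - 18·3 + 3·3^2 = 5.
The firm shuts down for any P below £5.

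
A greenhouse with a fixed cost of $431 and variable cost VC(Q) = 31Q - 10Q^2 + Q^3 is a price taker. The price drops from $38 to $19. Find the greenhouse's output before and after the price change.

Output falls from 7 to 6

MC = 31 - 20Q + 3Q^2; the shutdown threshold is min AVC = $6 (at Q = 5).
With P = $38 above the shutdown price, P = MC gives Q = 7.
At P = $19 ≥ min AVC, set P = MC: Q = 6. The firm stays open but cuts output.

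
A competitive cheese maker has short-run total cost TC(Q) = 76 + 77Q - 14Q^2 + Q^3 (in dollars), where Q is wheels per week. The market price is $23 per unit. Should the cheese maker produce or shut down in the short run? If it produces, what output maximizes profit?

From TC, MC = TC'(Q) = 77 - 28Q + 3Q^2 and AVC = VC/Q = 77 - 14Q + Q^2.
AVC hits its minimum where MC = AVC, at Q = 7, giving min AVC = 77 - 14·7 + 7^2 = $28.
With P < min AVC ($23 < $28), every unit sold adds to the loss.
Shutting down limits the loss to fixed cost, $76.

Shut down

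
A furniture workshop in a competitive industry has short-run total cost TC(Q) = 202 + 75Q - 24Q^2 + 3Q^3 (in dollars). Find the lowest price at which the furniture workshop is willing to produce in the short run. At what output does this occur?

$27 per unit, at Q = 4

The firm shuts down when price falls below the minimum of average variable cost. AVC = VC/Q = 75 - 24Q + 3Q^2.
At the minimum of AVC, MC = AVC. MC = 75 - 48Q + 9Q^2; setting MC = AVC gives 6Q^2 - 24Q = 0, so Q = 4. min AVC = 27.
So the shutdown price is $27.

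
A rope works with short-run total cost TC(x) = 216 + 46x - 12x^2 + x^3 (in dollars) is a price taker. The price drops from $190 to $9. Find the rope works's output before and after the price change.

MC = 46 - 24x + 3x^2; the shutdown threshold is min AVC = $10 (at x = 6).
With P = $190 above the shutdown price, P = MC gives x = 12.
At P = $9 < min AVC = $10, price no longer covers variable cost at any output, so the firm shuts down: x = 0.

Output falls from 12 to 0 (the firm shuts down)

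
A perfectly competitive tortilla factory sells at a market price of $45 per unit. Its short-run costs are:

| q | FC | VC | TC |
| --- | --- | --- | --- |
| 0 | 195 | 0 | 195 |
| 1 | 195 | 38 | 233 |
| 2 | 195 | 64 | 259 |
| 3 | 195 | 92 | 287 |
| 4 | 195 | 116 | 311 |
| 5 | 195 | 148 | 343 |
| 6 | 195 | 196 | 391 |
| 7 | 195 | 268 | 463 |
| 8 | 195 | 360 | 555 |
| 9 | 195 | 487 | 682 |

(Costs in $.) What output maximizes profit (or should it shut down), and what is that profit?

q = 5; profit = -$118

Compute π = P·q − TC at each output: q=0: -195; q=1: -188; q=2: -169; q=3: -152; q=4: -131; q=5: -118; q=6: -121; q=7: -148; q=8: -195; q=9: -277.
Profit is maximized at q = 5. AVC there is 148/5 = $29.60 ≤ P, so producing beats shutting down (which would give -$195).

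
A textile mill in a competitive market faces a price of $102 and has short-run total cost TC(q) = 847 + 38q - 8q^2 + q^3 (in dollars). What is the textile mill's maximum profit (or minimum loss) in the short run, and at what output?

Profit = -$335 at q = 8

AVC = 38 - 8q + q^2 has its minimum $22 at q = 4; price $102 clears that bar, so the firm operates.
MC = 38 - 16q + 3q^2. Setting P = MC and taking the root on the rising branch gives q* = 8.
TR = 102·8 = 816. TC = 847 + 304 = 1151. Profit = 816 − 1151 = -$335.
That loss of $335 beats the $847 the firm would lose by shutting down; producing recovers $512 of fixed cost.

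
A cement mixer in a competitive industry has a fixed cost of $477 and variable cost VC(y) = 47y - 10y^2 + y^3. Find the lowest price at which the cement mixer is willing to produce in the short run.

$22 per unit

Short-run supply begins at min AVC. From VC = 47y - 10y^2 + y^3, AVC = 47 - 10y + y^2.
dAVC/dy = -10 + 2y = 0 gives y = 5. min AVC = 47 - 10·5 + 5^2 = 22.
For P < $22 the firm produces nothing.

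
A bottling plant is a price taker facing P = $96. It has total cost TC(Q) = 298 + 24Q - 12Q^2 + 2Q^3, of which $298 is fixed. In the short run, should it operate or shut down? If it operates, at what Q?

Strip out fixed cost: VC = 24Q - 12Q^2 + 2Q^3. Then AVC = 24 - 12Q + 2Q^2 and MC = 24 - 24Q + 6Q^2.
The AVC parabola has its vertex at Q = 12/4 = 3, where AVC = 24 - 12·3 + 2·3^2 = $6.
Because $96 ≥ $6, revenue can cover variable cost; the firm operates.
P = MC gives -72 - 24Q + 6Q^2 = 0, with roots -2 and 6. Take the larger (rising MC): Q* = 6.
Check: AVC at Q = 6 is $24 ≤ P, so revenue covers variable cost.
Profit = P·Q − TC = 96·6 − 442 = $134.

Produce at Q = 6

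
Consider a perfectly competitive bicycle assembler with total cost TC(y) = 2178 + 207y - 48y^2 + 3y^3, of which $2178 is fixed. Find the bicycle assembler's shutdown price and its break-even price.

Shutdown price = min AVC. AVC = 207 - 48y + 3y^2, with vertex at y = 8 and minimum $15.
ATC = 2178/y + 207 - 48y + 3y^2. Setting dATC/dy = −2178/y^2 − 48 + 6y = 0 gives y = 11 (since 6·11^3 − 48·11^2 = 2178).
min ATC = 2178/11 + 207 − 48·11 + 3·11^2 = $240. That is the break-even price.
Between these two prices the firm operates at a loss; above $240 it earns a profit.

Shutdown price = $15; break-even price = $240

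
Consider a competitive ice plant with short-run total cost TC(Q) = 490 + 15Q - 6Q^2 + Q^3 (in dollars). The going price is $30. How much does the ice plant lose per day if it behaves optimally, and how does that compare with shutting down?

AVC = 15 - 6Q + Q^2 has its minimum $6 at Q = 3; price $30 clears that bar, so the firm operates.
With MC = 15 - 12Q + 3Q^2, P = MC on the upward-sloping part at Q* = 5.
TR = 30·5 = 150. TC = 490 + 50 = 540. Profit = 150 − 540 = -$390.
By producing, the firm covers all variable cost plus $100 of fixed cost; shutting down would lose the full $490.

Profit = -$390 at Q = 5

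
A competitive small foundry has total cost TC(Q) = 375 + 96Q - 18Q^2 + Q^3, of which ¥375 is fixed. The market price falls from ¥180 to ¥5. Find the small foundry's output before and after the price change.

MC = 96 - 36Q + 3Q^2; the shutdown threshold is min AVC = ¥15 (at Q = 9).
With P = ¥180 above the shutdown price, P = MC gives Q = 14.
At P = ¥5 < min AVC = ¥15, price no longer covers variable cost at any output, so the firm shuts down: Q = 0.

Output falls from 14 to 0 (the firm shuts down)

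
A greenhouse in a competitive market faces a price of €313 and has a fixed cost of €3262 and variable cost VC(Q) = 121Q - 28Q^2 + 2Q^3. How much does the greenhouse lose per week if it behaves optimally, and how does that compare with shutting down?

Profit = -€382 at Q = 12

AVC = 121 - 28Q + 2Q^2 has its minimum €23 at Q = 7; price €313 clears that bar, so the firm operates.
With MC = 121 - 56Q + 6Q^2, P = MC on the upward-sloping part at Q* = 12.
TR = 313·12 = 3756. TC = 3262 + 876 = 4138. Profit = 3756 − 4138 = -€382.
By producing, the firm covers all variable cost plus €2880 of fixed cost; shutting down would lose the full €3262.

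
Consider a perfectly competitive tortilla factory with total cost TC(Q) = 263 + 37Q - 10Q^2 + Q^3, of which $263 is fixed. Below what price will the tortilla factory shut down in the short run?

Short-run supply begins at min AVC. From VC = 37Q - 10Q^2 + Q^3, AVC = 37 - 10Q + Q^2.
dAVC/dQ = -10 + 2Q = 0 gives Q = 5. min AVC = 37 - 10·5 + 5^2 = 12.
For P < $12 the firm produces nothing.

$12 per unit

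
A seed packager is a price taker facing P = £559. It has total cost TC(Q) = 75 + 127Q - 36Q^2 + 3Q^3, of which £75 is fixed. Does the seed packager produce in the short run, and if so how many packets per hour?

Produce at Q = 12

From TC, MC = TC'(Q) = 127 - 72Q + 9Q^2 and AVC = VC/Q = 127 - 36Q + 3Q^2.
AVC is minimized where dAVC/dQ = -36 + 6Q = 0, at Q = 6; min AVC = 127 - 36·6 + 3·6^2 = £19.
Because £559 ≥ £19, revenue can cover variable cost; the firm operates.
Solving P = MC: -432 - 72Q + 9Q^2 = 0 ⇒ Q = -4 or 12. On the upward-sloping branch, Q* = 12.
Check: AVC at Q = 12 is £127 ≤ P, so revenue covers variable cost.
Profit = P·Q − TC = 559·12 − 1599 = £5109.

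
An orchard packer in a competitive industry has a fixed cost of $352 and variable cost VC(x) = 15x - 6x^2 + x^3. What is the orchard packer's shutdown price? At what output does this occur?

$6 per unit, at x = 3

Short-run supply begins at min AVC. From VC = 15x - 6x^2 + x^3, AVC = 15 - 6x + x^2.
dAVC/dx = -6 + 2x = 0 gives x = 3. min AVC = 15 - 6·3 + 3^2 = 6.
For P < $6 the firm produces nothing.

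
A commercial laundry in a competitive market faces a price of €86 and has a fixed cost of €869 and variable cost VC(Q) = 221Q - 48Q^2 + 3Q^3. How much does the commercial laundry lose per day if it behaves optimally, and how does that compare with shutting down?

Profit = -€383 at Q = 9

AVC = 221 - 48Q + 3Q^2; min AVC = €29 at Q = 8. Since P = €86 ≥ min AVC, the firm produces.
MC = 221 - 96Q + 9Q^2. Setting P = MC and taking the root on the rising branch gives Q* = 9.
TR = 86·9 = 774. TC = 869 + 288 = 1157. Profit = 774 − 1157 = -€383.
By producing, the firm covers all variable cost plus €486 of fixed cost; shutting down would lose the full €869.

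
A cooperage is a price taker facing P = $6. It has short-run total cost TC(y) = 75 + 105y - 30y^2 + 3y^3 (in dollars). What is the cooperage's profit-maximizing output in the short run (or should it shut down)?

Shut down

Strip out fixed cost: VC = 105y - 30y^2 + 3y^3. Then AVC = 105 - 30y + 3y^2 and MC = 105 - 60y + 9y^2.
The AVC parabola has its vertex at y = 30/6 = 5, where AVC = 105 - 30·5 + 3·5^2 = $30.
With P < min AVC ($6 < $30), every unit sold adds to the loss.
Shutting down limits the loss to fixed cost, $75.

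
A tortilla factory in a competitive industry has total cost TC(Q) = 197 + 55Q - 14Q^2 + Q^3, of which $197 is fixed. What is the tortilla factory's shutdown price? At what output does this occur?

$6 per unit, at Q = 7

Short-run supply begins at min AVC. From VC = 55Q - 14Q^2 + Q^3, AVC = 55 - 14Q + Q^2.
At the minimum of AVC, MC = AVC. MC = 55 - 28Q + 3Q^2; setting MC = AVC gives 2Q^2 - 14Q = 0, so Q = 7. min AVC = 6.
So the shutdown price is $6.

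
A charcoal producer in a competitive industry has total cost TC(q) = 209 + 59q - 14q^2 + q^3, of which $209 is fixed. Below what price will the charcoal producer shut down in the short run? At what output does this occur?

Short-run supply begins at min AVC. From VC = 59q - 14q^2 + q^3, AVC = 59 - 14q + q^2.
At the minimum of AVC, MC = AVC. MC = 59 - 28q + 3q^2; setting MC = AVC gives 2q^2 - 14q = 0, so q = 7. min AVC = 10.
So the shutdown price is $10.

$10 per unit, at q = 7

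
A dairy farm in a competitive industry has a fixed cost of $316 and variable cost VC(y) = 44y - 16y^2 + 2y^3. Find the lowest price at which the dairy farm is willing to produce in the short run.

$12 per unit

The firm shuts down when price falls below the minimum of average variable cost. AVC = VC/y = 44 - 16y + 2y^2.
dAVC/dy = -16 + 4y = 0 gives y = 4. min AVC = 44 - 16·4 + 2·4^2 = 12.
For P < $12 the firm produces nothing.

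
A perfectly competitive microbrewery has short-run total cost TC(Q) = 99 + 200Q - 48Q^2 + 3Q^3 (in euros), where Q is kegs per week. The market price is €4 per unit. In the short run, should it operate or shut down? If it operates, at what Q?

Variable cost is VC = 200Q - 48Q^2 + 3Q^3, so AVC = VC/Q = 200 - 48Q + 3Q^2 and MC = dTC/dQ = 200 - 96Q + 9Q^2.
The AVC parabola has its vertex at Q = 48/6 = 8, where AVC = 200 - 48·8 + 3·8^2 = €8.
With P < min AVC (€4 < €8), every unit sold adds to the loss.
Shutting down limits the loss to fixed cost, €99.

Shut down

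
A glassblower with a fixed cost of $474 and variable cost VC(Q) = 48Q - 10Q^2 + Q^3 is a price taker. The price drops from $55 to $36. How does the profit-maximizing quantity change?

Output falls from 7 to 6

AVC = 48 - 10Q + Q^2, minimized at Q = 5 where min AVC = $23. MC = 48 - 20Q + 3Q^2.
At P = $55 ≥ min AVC, set P = MC on the rising branch: Q = 7.
At P = $36 ≥ min AVC, set P = MC: Q = 6. The firm stays open but cuts output.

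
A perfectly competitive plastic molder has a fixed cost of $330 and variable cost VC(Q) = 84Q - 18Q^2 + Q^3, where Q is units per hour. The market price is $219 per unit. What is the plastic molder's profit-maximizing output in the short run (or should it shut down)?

Produce at Q = 15

Strip out fixed cost: VC = 84Q - 18Q^2 + Q^3. Then AVC = 84 - 18Q + Q^2 and MC = 84 - 36Q + 3Q^2.
AVC hits its minimum where MC = AVC, at Q = 9, giving min AVC = 84 - 18·9 + 9^2 = $3.
Since P = $219 ≥ min AVC = $3, price covers variable cost and the firm should produce.
Set P = MC: 219 = 84 - 36Q + 3Q^2 → -135 - 36Q + 3Q^2 = 0. The roots are Q = -3 and Q = 15; the profit-maximizing output is on the rising part of MC, so Q* = 15.
Check: AVC at Q = 15 is $39 ≤ P, so revenue covers variable cost.
Profit = P·Q − TC = 219·15 − 915 = $2370.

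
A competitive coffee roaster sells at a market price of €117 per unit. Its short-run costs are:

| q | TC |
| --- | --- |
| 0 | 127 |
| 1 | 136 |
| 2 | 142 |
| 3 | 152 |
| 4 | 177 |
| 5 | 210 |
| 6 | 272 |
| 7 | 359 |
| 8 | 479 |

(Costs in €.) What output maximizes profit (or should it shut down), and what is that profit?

q = 7; profit = €460

Tabulate TR − TC: q=0: -127; q=1: -19; q=2: 92; q=3: 199; q=4: 291; q=5: 375; q=6: 430; q=7: 460; q=8: 457.
Profit is maximized at q = 7. AVC there is 232/7 = €33.14 ≤ P, so producing beats shutting down (which would give -€127).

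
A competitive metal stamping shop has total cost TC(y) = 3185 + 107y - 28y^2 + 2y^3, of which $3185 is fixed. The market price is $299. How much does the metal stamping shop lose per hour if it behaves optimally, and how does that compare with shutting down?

AVC = 107 - 28y + 2y^2 has its minimum $9 at y = 7; price $299 clears that bar, so the firm operates.
With MC = 107 - 56y + 6y^2, P = MC on the upward-sloping part at y* = 12.
TR = 299·12 = 3588. TC = 3185 + 708 = 3893. Profit = 3588 − 3893 = -$305.
Shutting down would mean losing the fixed cost of $3185, so operating at a loss of $305 is better by $2880.

Profit = -$305 at y = 12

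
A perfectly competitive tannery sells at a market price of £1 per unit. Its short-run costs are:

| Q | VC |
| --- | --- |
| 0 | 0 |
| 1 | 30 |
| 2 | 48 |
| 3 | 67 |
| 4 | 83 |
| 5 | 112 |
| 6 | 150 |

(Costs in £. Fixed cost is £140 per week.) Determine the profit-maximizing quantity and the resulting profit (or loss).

Compute π = P·Q − TC at each output: Q=0: -140; Q=1: -169; Q=2: -186; Q=3: -204; Q=4: -219; Q=5: -247; Q=6: -284.
Profit is highest at Q = 0. Equivalently, the lowest AVC in the table is 83/4 ≈ £20.75 at Q = 4, and P = £1 falls below it — price never covers variable cost, so the firm shuts down and loses only its fixed cost.

Q = 0 (shut down); profit = -£140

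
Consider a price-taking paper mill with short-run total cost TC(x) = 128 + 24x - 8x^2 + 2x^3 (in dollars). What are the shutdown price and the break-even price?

Shutdown price = $16; break-even price = $56

Shutdown price = min AVC. AVC = 24 - 8x + 2x^2, with vertex at x = 2 and minimum $16.
ATC = 128/x + 24 - 8x + 2x^2. Setting dATC/dx = −128/x^2 − 8 + 4x = 0 gives x = 4 (since 4·4^3 − 8·4^2 = 128).
min ATC = 128/4 + 24 − 8·4 + 2·4^2 = $56. That is the break-even price.
For $16 ≤ P < $56 the firm produces at a loss; below $16 it shuts down.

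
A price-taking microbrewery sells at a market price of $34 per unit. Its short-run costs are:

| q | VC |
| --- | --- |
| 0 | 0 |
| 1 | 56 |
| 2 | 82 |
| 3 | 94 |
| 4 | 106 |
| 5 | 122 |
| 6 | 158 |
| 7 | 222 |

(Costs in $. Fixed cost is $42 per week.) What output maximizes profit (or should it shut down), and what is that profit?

q = 5; profit = $6

Tabulate TR − TC: q=0: -42; q=1: -64; q=2: -56; q=3: -34; q=4: -12; q=5: 6; q=6: 4; q=7: -26.
Profit is maximized at q = 5. AVC there is 122/5 = $24.40 ≤ P, so producing beats shutting down (which would give -$42).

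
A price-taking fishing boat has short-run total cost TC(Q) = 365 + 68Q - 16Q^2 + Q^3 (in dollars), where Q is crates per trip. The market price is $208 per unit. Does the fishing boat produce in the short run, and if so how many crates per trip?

From TC, MC = TC'(Q) = 68 - 32Q + 3Q^2 and AVC = VC/Q = 68 - 16Q + Q^2.
The AVC parabola has its vertex at Q = 16/2 = 8, where AVC = 68 - 16·8 + 8^2 = $4.
Because $208 ≥ $4, revenue can cover variable cost; the firm operates.
Set P = MC: 208 = 68 - 32Q + 3Q^2 → -140 - 32Q + 3Q^2 = 0. The roots are Q = -10/3 and Q = 14; the profit-maximizing output is on the rising part of MC, so Q* = 14.
Check: AVC at Q = 14 is $40 ≤ P, so revenue covers variable cost.
Profit = P·Q − TC = 208·14 − 925 = $1987.

Produce at Q = 14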